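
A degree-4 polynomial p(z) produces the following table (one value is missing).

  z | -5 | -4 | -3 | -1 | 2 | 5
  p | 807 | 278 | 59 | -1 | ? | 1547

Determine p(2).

44

The 5 known values determine p uniquely (degree ≤ 4).
Evaluate each Lagrange basis at z = 2:
L_0(2) = (6)·(5)·(3)·(-3)/[(-1)·(-2)·(-4)·(-10)] = -27/8
L_1(2) = (7)·(5)·(3)·(-3)/[(1)·(-1)·(-3)·(-9)] = 35/3
L_2(2) = (7)·(6)·(3)·(-3)/[(2)·(1)·(-2)·(-8)] = -189/16
L_3(2) = (7)·(6)·(5)·(-3)/[(4)·(3)·(2)·(-6)] = 35/8
L_4(2) = (7)·(6)·(5)·(3)/[(10)·(9)·(8)·(6)] = 7/48
Sum: 807·(-27/8) + 278·(35/3) + 59·(-189/16) + (-1)·(35/8) + 1547·(7/48) = 44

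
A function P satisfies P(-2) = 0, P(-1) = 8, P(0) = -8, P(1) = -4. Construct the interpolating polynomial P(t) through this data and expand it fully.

P(t) = (22/3)t^3 + 10t^2 - (40/3)t - 8

L_0(t) = (t + 1)t(t - 1) / [-6] = -(1/6)t^3 + (1/6)t
L_1(t) = (t + 2)t(t - 1) / [2] = (1/2)t^3 + (1/2)t^2 - t
L_2(t) = (t + 2)(t + 1)(t - 1) / [-2] = -(1/2)t^3 - t^2 + (1/2)t + 1
L_3(t) = (t + 2)(t + 1)t / [6] = (1/6)t^3 + (1/2)t^2 + (1/3)t
P(t) = 0·L_0 + 8·L_1 + (-8)·L_2 + (-4)·L_3
  0·L_0(t) = 0
  8·L_1(t) = 4t^3 + 4t^2 - 8t
  (-8)·L_2(t) = 4t^3 + 8t^2 - 4t - 8
  (-4)·L_3(t) = -(2/3)t^3 - 2t^2 - (4/3)t
Adding term by term: (22/3)t^3 + 10t^2 - (40/3)t - 8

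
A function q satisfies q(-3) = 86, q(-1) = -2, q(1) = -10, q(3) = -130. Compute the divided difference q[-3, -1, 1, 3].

q[-3,-1] = (-2 - 86) / (-1 - (-3)) = -44
q[-1,1] = (-10 - (-2)) / (1 - (-1)) = -4
q[1,3] = (-130 - (-10)) / (3 - 1) = -60
q[-3,-1,1] = (-4 - (-44)) / (1 - (-3)) = 10
q[-1,1,3] = (-60 - (-4)) / (3 - (-1)) = -14
q[-3,-1,1,3] = (-14 - 10) / (3 - (-3)) = -4

-4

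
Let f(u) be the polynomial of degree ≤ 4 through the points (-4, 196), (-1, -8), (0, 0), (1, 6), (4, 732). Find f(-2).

Evaluate each Lagrange basis at u = -2:
L_0(-2) = (-1)·(-2)·(-3)·(-6)/[(-3)·(-4)·(-5)·(-8)] = 3/40
L_1(-2) = (2)·(-2)·(-3)·(-6)/[(3)·(-1)·(-2)·(-5)] = 12/5
L_2(-2) = (2)·(-1)·(-3)·(-6)/[(4)·(1)·(-1)·(-4)] = -9/4
L_3(-2) = (2)·(-1)·(-2)·(-6)/[(5)·(2)·(1)·(-3)] = 4/5
L_4(-2) = (2)·(-1)·(-2)·(-3)/[(8)·(5)·(4)·(3)] = -1/40
Sum: 196·(3/40) + (-8)·(12/5) + 0 + 6·(4/5) + 732·(-1/40) = -18

-18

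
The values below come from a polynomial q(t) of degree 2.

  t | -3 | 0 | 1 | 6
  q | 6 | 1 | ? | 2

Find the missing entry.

4/27

The 3 known values determine q uniquely (degree ≤ 2).
L_0(1) = (1)·(-5)/[(-3)·(-9)] = -5/27
L_1(1) = (4)·(-5)/[(3)·(-6)] = 10/9
L_2(1) = (4)·(1)/[(9)·(6)] = 2/27
Sum: 6·(-5/27) + 1·(10/9) + 2·(2/27) = 4/27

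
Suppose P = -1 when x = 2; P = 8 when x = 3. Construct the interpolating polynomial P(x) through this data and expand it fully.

P(x) = 9x - 19

Build the Lagrange basis polynomials:
L_0(x) = (x - 3) / [-1] = -x + 3
L_1(x) = (x - 2) / [1] = x - 2
P(x) = (-1)·L_0 + 8·L_1
  (-1)·L_0(x) = x - 3
  8·L_1(x) = 8x - 16
Adding term by term: 9x - 19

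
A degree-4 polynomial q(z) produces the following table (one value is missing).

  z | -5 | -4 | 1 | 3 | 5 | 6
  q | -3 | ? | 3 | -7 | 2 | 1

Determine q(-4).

The 5 known values determine q uniquely (degree ≤ 4).
L_0(-4) = (-5)·(-7)·(-9)·(-10)/[(-6)·(-8)·(-10)·(-11)] = 105/176
L_1(-4) = (1)·(-7)·(-9)·(-10)/[(6)·(-2)·(-4)·(-5)] = 21/8
L_2(-4) = (1)·(-5)·(-9)·(-10)/[(8)·(2)·(-2)·(-3)] = -75/16
L_3(-4) = (1)·(-5)·(-7)·(-10)/[(10)·(4)·(2)·(-1)] = 35/8
L_4(-4) = (1)·(-5)·(-7)·(-9)/[(11)·(5)·(3)·(1)] = -21/11
Sum: (-3)·(105/176) + 3·(21/8) + (-7)·(-75/16) + 2·(35/8) + 1·(-21/11) = 4025/88

4025/88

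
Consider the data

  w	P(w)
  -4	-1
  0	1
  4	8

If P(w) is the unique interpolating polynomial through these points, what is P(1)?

73/32

Evaluate each Lagrange basis at w = 1:
L_0(1) = (1)·(-3)/[(-4)·(-8)] = -3/32
L_1(1) = (5)·(-3)/[(4)·(-4)] = 15/16
L_2(1) = (5)·(1)/[(8)·(4)] = 5/32
Sum: (-1)·(-3/32) + 1·(15/16) + 8·(5/32) = 73/32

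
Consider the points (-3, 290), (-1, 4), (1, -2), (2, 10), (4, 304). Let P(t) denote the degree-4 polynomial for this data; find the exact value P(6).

1838

Using Newton's divided-difference form:
P[-3,-1] = (4 - 290) / (-1 - (-3)) = -143
P[-1,1] = (-2 - 4) / (1 - (-1)) = -3
P[1,2] = (10 - (-2)) / (2 - 1) = 12
P[2,4] = (304 - 10) / (4 - 2) = 147
P[-3,-1,1] = (-3 - (-143)) / (1 - (-3)) = 35
P[-1,1,2] = (12 - (-3)) / (2 - (-1)) = 5
P[1,2,4] = (147 - 12) / (4 - 1) = 45
P[-3,-1,1,2] = (5 - 35) / (2 - (-3)) = -6
P[-1,1,2,4] = (45 - 5) / (4 - (-1)) = 8
P[-3,-1,1,2,4] = (8 - (-6)) / (4 - (-3)) = 2
P(6) = 290 + (-143)·(9) + 35·(9)·(7) + (-6)·(9)·(7)·(5) + 2·(9)·(7)·(5)·(4) = 1838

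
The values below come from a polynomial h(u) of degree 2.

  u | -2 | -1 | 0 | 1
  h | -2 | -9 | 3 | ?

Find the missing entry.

The 3 known values determine h uniquely (degree ≤ 2).
L_0(1) = (2)·(1)/[(-1)·(-2)] = 1
L_1(1) = (3)·(1)/[(1)·(-1)] = -3
L_2(1) = (3)·(2)/[(2)·(1)] = 3
Sum: (-2)·(1) + (-9)·(-3) + 3·(3) = 34

34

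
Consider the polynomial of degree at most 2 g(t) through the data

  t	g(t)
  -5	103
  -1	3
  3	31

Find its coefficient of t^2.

4

L_0(t) = (t + 1)(t - 3) / [32] = (1/32)t^2 - (1/16)t - 3/32
L_1(t) = (t + 5)(t - 3) / [-16] = -(1/16)t^2 - (1/8)t + 15/16
L_2(t) = (t + 5)(t + 1) / [32] = (1/32)t^2 + (3/16)t + 5/32
g(t) = 103·L_0 + 3·L_1 + 31·L_2
Only the coefficient of t^2 is needed; take it from each L_i and combine:
103·(1/32) + 3·(-1/16) + 31·(1/32) = 4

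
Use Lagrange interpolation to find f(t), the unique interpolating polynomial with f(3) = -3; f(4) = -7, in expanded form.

L_0(t) = (t - 4) / [-1] = -t + 4
L_1(t) = (t - 3) / [1] = t - 3
f(t) = (-3)·L_0 + (-7)·L_1
  (-3)·L_0(t) = 3t - 12
  (-7)·L_1(t) = -7t + 21
Adding term by term: -4t + 9

f(t) = -4t + 9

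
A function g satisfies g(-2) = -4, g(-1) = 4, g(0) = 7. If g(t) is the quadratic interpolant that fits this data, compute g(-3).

L_0(-3) = (-2)·(-3)/[(-1)·(-2)] = 3
L_1(-3) = (-1)·(-3)/[(1)·(-1)] = -3
L_2(-3) = (-1)·(-2)/[(2)·(1)] = 1
Sum: (-4)·(3) + 4·(-3) + 7·(1) = -17

-17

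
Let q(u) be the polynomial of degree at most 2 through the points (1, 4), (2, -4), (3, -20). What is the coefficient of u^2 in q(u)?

Build the Lagrange basis polynomials:
L_0(u) = (u - 2)(u - 3) / [2] = (1/2)u^2 - (5/2)u + 3
L_1(u) = (u - 1)(u - 3) / [-1] = -u^2 + 4u - 3
L_2(u) = (u - 1)(u - 2) / [2] = (1/2)u^2 - (3/2)u + 1
q(u) = 4·L_0 + (-4)·L_1 + (-20)·L_2
Only the coefficient of u^2 is needed; take it from each L_i and combine:
4·(1/2) + (-4)·(-1) + (-20)·(1/2) = -4

-4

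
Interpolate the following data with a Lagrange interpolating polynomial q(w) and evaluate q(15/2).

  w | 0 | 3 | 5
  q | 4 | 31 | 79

L_0(15/2) = (9/2)·(5/2)/[(-3)·(-5)] = 3/4
L_1(15/2) = (15/2)·(5/2)/[(3)·(-2)] = -25/8
L_2(15/2) = (15/2)·(9/2)/[(5)·(2)] = 27/8
Sum: 4·(3/4) + 31·(-25/8) + 79·(27/8) = 691/4

691/4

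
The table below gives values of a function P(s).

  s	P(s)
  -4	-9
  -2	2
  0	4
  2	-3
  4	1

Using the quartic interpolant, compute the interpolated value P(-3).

L_0(-3) = (-1)·(-3)·(-5)·(-7)/[(-2)·(-4)·(-6)·(-8)] = 35/128
L_1(-3) = (1)·(-3)·(-5)·(-7)/[(2)·(-2)·(-4)·(-6)] = 35/32
L_2(-3) = (1)·(-1)·(-5)·(-7)/[(4)·(2)·(-2)·(-4)] = -35/64
L_3(-3) = (1)·(-1)·(-3)·(-7)/[(6)·(4)·(2)·(-2)] = 7/32
L_4(-3) = (1)·(-1)·(-3)·(-5)/[(8)·(6)·(4)·(2)] = -5/128
Sum: (-9)·(35/128) + 2·(35/32) + 4·(-35/64) + (-3)·(7/32) + 1·(-5/128) = -101/32

-101/32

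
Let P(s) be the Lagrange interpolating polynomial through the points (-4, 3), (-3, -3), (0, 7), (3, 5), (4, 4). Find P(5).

Evaluate each Lagrange basis at s = 5:
L_0(5) = (8)·(5)·(2)·(1)/[(-1)·(-4)·(-7)·(-8)] = 5/14
L_1(5) = (9)·(5)·(2)·(1)/[(1)·(-3)·(-6)·(-7)] = -5/7
L_2(5) = (9)·(8)·(2)·(1)/[(4)·(3)·(-3)·(-4)] = 1
L_3(5) = (9)·(8)·(5)·(1)/[(7)·(6)·(3)·(-1)] = -20/7
L_4(5) = (9)·(8)·(5)·(2)/[(8)·(7)·(4)·(1)] = 45/14
Sum: 3·(5/14) + (-3)·(-5/7) + 7·(1) + 5·(-20/7) + 4·(45/14) = 123/14

123/14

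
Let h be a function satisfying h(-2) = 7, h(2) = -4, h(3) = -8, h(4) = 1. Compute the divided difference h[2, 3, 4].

h[2,3] = (-8 - (-4)) / (3 - 2) = -4
h[3,4] = (1 - (-8)) / (4 - 3) = 9
h[2,3,4] = (9 - (-4)) / (4 - 2) = 13/2

13/2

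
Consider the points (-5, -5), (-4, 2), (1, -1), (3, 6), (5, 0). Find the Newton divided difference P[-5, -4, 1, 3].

P[-5,-4] = (2 - (-5)) / (-4 - (-5)) = 7
P[-4,1] = (-1 - 2) / (1 - (-4)) = -3/5
P[1,3] = (6 - (-1)) / (3 - 1) = 7/2
P[-5,-4,1] = (-3/5 - 7) / (1 - (-5)) = -19/15
P[-4,1,3] = (7/2 - (-3/5)) / (3 - (-4)) = 41/70
P[-5,-4,1,3] = (41/70 - (-19/15)) / (3 - (-5)) = 389/1680

389/1680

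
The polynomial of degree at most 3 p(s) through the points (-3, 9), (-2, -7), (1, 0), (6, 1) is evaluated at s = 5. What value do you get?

Evaluate each Lagrange basis at s = 5:
L_0(5) = (7)·(4)·(-1)/[(-1)·(-4)·(-9)] = 7/9
L_1(5) = (8)·(4)·(-1)/[(1)·(-3)·(-8)] = -4/3
L_2(5) = (8)·(7)·(-1)/[(4)·(3)·(-5)] = 14/15
L_3(5) = (8)·(7)·(4)/[(9)·(8)·(5)] = 28/45
Sum: 9·(7/9) + (-7)·(-4/3) + 0 + 1·(28/45) = 763/45

763/45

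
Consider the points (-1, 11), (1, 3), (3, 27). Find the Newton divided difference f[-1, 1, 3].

f[-1,1] = (3 - 11) / (1 - (-1)) = -4
f[1,3] = (27 - 3) / (3 - 1) = 12
f[-1,1,3] = (12 - (-4)) / (3 - (-1)) = 4

4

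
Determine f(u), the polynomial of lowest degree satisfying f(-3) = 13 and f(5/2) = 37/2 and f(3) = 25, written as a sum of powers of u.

f(u) = 2u^2 + 2u + 1

Newton's divided differences:
f[-3,5/2] = (37/2 - 13) / (5/2 - (-3)) = 1
f[5/2,3] = (25 - 37/2) / (3 - 5/2) = 13
f[-3,5/2,3] = (13 - 1) / (3 - (-3)) = 2
f(u) = 13 + 1·(u + 3) + 2·(u + 3)(u - 5/2)
Expanding: f(u) = 2u^2 + 2u + 1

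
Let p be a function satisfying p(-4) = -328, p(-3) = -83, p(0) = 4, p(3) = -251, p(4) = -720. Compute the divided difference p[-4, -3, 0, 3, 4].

-2

p[-4,-3] = (-83 - (-328)) / (-3 - (-4)) = 245
p[-3,0] = (4 - (-83)) / (0 - (-3)) = 29
p[0,3] = (-251 - 4) / (3 - 0) = -85
p[3,4] = (-720 - (-251)) / (4 - 3) = -469
p[-4,-3,0] = (29 - 245) / (0 - (-4)) = -54
p[-3,0,3] = (-85 - 29) / (3 - (-3)) = -19
p[0,3,4] = (-469 - (-85)) / (4 - 0) = -96
p[-4,-3,0,3] = (-19 - (-54)) / (3 - (-4)) = 5
p[-3,0,3,4] = (-96 - (-19)) / (4 - (-3)) = -11
p[-4,-3,0,3,4] = (-11 - 5) / (4 - (-4)) = -2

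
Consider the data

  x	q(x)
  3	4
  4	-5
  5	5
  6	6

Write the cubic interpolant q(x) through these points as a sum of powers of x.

Newton's divided differences:
q[3,4] = (-5 - 4) / (4 - 3) = -9
q[4,5] = (5 - (-5)) / (5 - 4) = 10
q[5,6] = (6 - 5) / (6 - 5) = 1
q[3,4,5] = (10 - (-9)) / (5 - 3) = 19/2
q[4,5,6] = (1 - 10) / (6 - 4) = -9/2
q[3,4,5,6] = (-9/2 - 19/2) / (6 - 3) = -14/3
q(x) = 4 + (-9)·(x - 3) + (19/2)·(x - 3)(x - 4) + (-14/3)·(x - 3)(x - 4)(x - 5)
Expanding: q(x) = -(14/3)x^3 + (131/2)x^2 - (1769/6)x + 425

q(x) = -(14/3)x^3 + (131/2)x^2 - (1769/6)x + 425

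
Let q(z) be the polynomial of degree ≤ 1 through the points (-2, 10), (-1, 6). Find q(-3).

L_0(-3) = (-2)/[(-1)] = 2
L_1(-3) = (-1)/[(1)] = -1
Sum: 10·(2) + 6·(-1) = 14

14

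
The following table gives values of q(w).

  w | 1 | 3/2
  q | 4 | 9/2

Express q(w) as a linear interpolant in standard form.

Build the Lagrange basis polynomials:
L_0(w) = (w - 3/2) / [-1/2] = -2w + 3
L_1(w) = (w - 1) / [1/2] = 2w - 2
q(w) = 4·L_0 + (9/2)·L_1
  4·L_0(w) = -8w + 12
  (9/2)·L_1(w) = 9w - 9
Adding term by term: w + 3

q(w) = w + 3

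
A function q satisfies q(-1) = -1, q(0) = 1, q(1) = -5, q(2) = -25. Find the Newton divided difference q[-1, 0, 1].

-4

q[-1,0] = (1 - (-1)) / (0 - (-1)) = 2
q[0,1] = (-5 - 1) / (1 - 0) = -6
q[-1,0,1] = (-6 - 2) / (1 - (-1)) = -4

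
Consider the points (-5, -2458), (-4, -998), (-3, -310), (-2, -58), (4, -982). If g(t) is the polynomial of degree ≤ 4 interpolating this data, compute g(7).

Using Newton's divided-difference form:
g[-5,-4] = (-998 - (-2458)) / (-4 - (-5)) = 1460
g[-4,-3] = (-310 - (-998)) / (-3 - (-4)) = 688
g[-3,-2] = (-58 - (-310)) / (-2 - (-3)) = 252
g[-2,4] = (-982 - (-58)) / (4 - (-2)) = -154
g[-5,-4,-3] = (688 - 1460) / (-3 - (-5)) = -386
g[-4,-3,-2] = (252 - 688) / (-2 - (-4)) = -218
g[-3,-2,4] = (-154 - 252) / (4 - (-3)) = -58
g[-5,-4,-3,-2] = (-218 - (-386)) / (-2 - (-5)) = 56
g[-4,-3,-2,4] = (-58 - (-218)) / (4 - (-4)) = 20
g[-5,-4,-3,-2,4] = (20 - 56) / (4 - (-5)) = -4
g(7) = -2458 + 1460·(12) + (-386)·(12)·(11) + 56·(12)·(11)·(10) + (-4)·(12)·(11)·(10)·(9) = -9490

-9490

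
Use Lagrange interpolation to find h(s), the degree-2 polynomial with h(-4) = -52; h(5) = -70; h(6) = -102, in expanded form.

h(s) = -3s^2 + s

Build the Lagrange basis polynomials:
L_0(s) = (s - 5)(s - 6) / [90] = (1/90)s^2 - (11/90)s + 1/3
L_1(s) = (s + 4)(s - 6) / [-9] = -(1/9)s^2 + (2/9)s + 8/3
L_2(s) = (s + 4)(s - 5) / [10] = (1/10)s^2 - (1/10)s - 2
h(s) = (-52)·L_0 + (-70)·L_1 + (-102)·L_2
  (-52)·L_0(s) = -(26/45)s^2 + (286/45)s - 52/3
  (-70)·L_1(s) = (70/9)s^2 - (140/9)s - 560/3
  (-102)·L_2(s) = -(51/5)s^2 + (51/5)s + 204
Adding term by term: -3s^2 + s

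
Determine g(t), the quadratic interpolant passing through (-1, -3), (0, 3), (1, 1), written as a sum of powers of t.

L_0(t) = t(t - 1) / [2] = (1/2)t^2 - (1/2)t
L_1(t) = (t + 1)(t - 1) / [-1] = -t^2 + 1
L_2(t) = (t + 1)t / [2] = (1/2)t^2 + (1/2)t
g(t) = (-3)·L_0 + 3·L_1 + 1·L_2
  (-3)·L_0(t) = -(3/2)t^2 + (3/2)t
  3·L_1(t) = -3t^2 + 3
  1·L_2(t) = (1/2)t^2 + (1/2)t
Adding term by term: -4t^2 + 2t + 3

g(t) = -4t^2 + 2t + 3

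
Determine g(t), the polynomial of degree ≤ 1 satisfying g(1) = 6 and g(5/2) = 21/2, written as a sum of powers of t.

g(t) = 3t + 3

L_0(t) = (t - 5/2) / [-3/2] = -(2/3)t + 5/3
L_1(t) = (t - 1) / [3/2] = (2/3)t - 2/3
g(t) = 6·L_0 + (21/2)·L_1
  6·L_0(t) = -4t + 10
  (21/2)·L_1(t) = 7t - 7
Adding term by term: 3t + 3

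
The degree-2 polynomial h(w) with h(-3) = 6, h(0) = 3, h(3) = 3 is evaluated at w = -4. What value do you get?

23/3

L_0(-4) = (-4)·(-7)/[(-3)·(-6)] = 14/9
L_1(-4) = (-1)·(-7)/[(3)·(-3)] = -7/9
L_2(-4) = (-1)·(-4)/[(6)·(3)] = 2/9
Sum: 6·(14/9) + 3·(-7/9) + 3·(2/9) = 23/3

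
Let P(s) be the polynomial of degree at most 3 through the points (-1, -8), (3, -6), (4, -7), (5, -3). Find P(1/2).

Evaluate each Lagrange basis at s = 1/2:
L_0(1/2) = (-5/2)·(-7/2)·(-9/2)/[(-4)·(-5)·(-6)] = 21/64
L_1(1/2) = (3/2)·(-7/2)·(-9/2)/[(4)·(-1)·(-2)] = 189/64
L_2(1/2) = (3/2)·(-5/2)·(-9/2)/[(5)·(1)·(-1)] = -27/8
L_3(1/2) = (3/2)·(-5/2)·(-7/2)/[(6)·(2)·(1)] = 35/32
Sum: (-8)·(21/64) + (-6)·(189/64) + (-7)·(-27/8) + (-3)·(35/32) = 0

0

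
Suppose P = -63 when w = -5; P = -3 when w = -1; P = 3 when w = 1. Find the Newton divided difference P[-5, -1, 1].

-2

P[-5,-1] = (-3 - (-63)) / (-1 - (-5)) = 15
P[-1,1] = (3 - (-3)) / (1 - (-1)) = 3
P[-5,-1,1] = (3 - 15) / (1 - (-5)) = -2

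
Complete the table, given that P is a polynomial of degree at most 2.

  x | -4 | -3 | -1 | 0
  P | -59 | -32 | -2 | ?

The 3 known values determine P uniquely (degree ≤ 2).
L_0(0) = (3)·(1)/[(-1)·(-3)] = 1
L_1(0) = (4)·(1)/[(1)·(-2)] = -2
L_2(0) = (4)·(3)/[(3)·(2)] = 2
Sum: (-59)·(1) + (-32)·(-2) + (-2)·(2) = 1

1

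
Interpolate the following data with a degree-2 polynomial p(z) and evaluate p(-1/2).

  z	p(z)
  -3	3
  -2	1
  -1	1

7/4

Evaluate each Lagrange basis at z = -1/2:
L_0(-1/2) = (3/2)·(1/2)/[(-1)·(-2)] = 3/8
L_1(-1/2) = (5/2)·(1/2)/[(1)·(-1)] = -5/4
L_2(-1/2) = (5/2)·(3/2)/[(2)·(1)] = 15/8
Sum: 3·(3/8) + 1·(-5/4) + 1·(15/8) = 7/4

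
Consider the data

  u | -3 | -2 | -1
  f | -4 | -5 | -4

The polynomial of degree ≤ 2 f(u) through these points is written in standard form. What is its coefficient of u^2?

1

The leading coefficient equals the top divided difference f[-3,-2,-1].
f[-3,-2] = (-5 - (-4)) / (-2 - (-3)) = -1
f[-2,-1] = (-4 - (-5)) / (-1 - (-2)) = 1
f[-3,-2,-1] = (1 - (-1)) / (-1 - (-3)) = 1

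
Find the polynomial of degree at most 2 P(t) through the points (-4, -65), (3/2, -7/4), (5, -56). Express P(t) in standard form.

Newton's divided differences:
P[-4,3/2] = (-7/4 - (-65)) / (3/2 - (-4)) = 23/2
P[3/2,5] = (-56 - (-7/4)) / (5 - 3/2) = -31/2
P[-4,3/2,5] = (-31/2 - 23/2) / (5 - (-4)) = -3
P(t) = -65 + (23/2)·(t + 4) + (-3)·(t + 4)(t - 3/2)
Expanding: P(t) = -3t^2 + 4t - 1

P(t) = -3t^2 + 4t - 1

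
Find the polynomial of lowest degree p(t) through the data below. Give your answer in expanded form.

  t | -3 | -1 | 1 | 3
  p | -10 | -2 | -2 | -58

p(t) = -t^3 - 4t^2 + t + 2

Build the Lagrange basis polynomials:
L_0(t) = (t + 1)(t - 1)(t - 3) / [-48] = -(1/48)t^3 + (1/16)t^2 + (1/48)t - 1/16
L_1(t) = (t + 3)(t - 1)(t - 3) / [16] = (1/16)t^3 - (1/16)t^2 - (9/16)t + 9/16
L_2(t) = (t + 3)(t + 1)(t - 3) / [-16] = -(1/16)t^3 - (1/16)t^2 + (9/16)t + 9/16
L_3(t) = (t + 3)(t + 1)(t - 1) / [48] = (1/48)t^3 + (1/16)t^2 - (1/48)t - 1/16
p(t) = (-10)·L_0 + (-2)·L_1 + (-2)·L_2 + (-58)·L_3
  (-10)·L_0(t) = (5/24)t^3 - (5/8)t^2 - (5/24)t + 5/8
  (-2)·L_1(t) = -(1/8)t^3 + (1/8)t^2 + (9/8)t - 9/8
  (-2)·L_2(t) = (1/8)t^3 + (1/8)t^2 - (9/8)t - 9/8
  (-58)·L_3(t) = -(29/24)t^3 - (29/8)t^2 + (29/24)t + 29/8
Adding term by term: -t^3 - 4t^2 + t + 2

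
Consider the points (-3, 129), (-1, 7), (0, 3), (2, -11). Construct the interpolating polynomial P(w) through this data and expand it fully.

L_0(w) = (w + 1)w(w - 2) / [-30] = -(1/30)w^3 + (1/30)w^2 + (1/15)w
L_1(w) = (w + 3)w(w - 2) / [6] = (1/6)w^3 + (1/6)w^2 - w
L_2(w) = (w + 3)(w + 1)(w - 2) / [-6] = -(1/6)w^3 - (1/3)w^2 + (5/6)w + 1
L_3(w) = (w + 3)(w + 1)w / [30] = (1/30)w^3 + (2/15)w^2 + (1/10)w
P(w) = 129·L_0 + 7·L_1 + 3·L_2 + (-11)·L_3
  129·L_0(w) = -(43/10)w^3 + (43/10)w^2 + (43/5)w
  7·L_1(w) = (7/6)w^3 + (7/6)w^2 - 7w
  3·L_2(w) = -(1/2)w^3 - w^2 + (5/2)w + 3
  (-11)·L_3(w) = -(11/30)w^3 - (22/15)w^2 - (11/10)w
Adding term by term: -4w^3 + 3w^2 + 3w + 3

P(w) = -4w^3 + 3w^2 + 3w + 3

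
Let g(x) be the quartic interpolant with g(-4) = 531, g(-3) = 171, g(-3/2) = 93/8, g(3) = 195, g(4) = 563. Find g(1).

L_0(1) = (4)·(5/2)·(-2)·(-3)/[(-1)·(-5/2)·(-7)·(-8)] = 3/7
L_1(1) = (5)·(5/2)·(-2)·(-3)/[(1)·(-3/2)·(-6)·(-7)] = -25/21
L_2(1) = (5)·(4)·(-2)·(-3)/[(5/2)·(3/2)·(-9/2)·(-11/2)] = 128/99
L_3(1) = (5)·(4)·(5/2)·(-3)/[(7)·(6)·(9/2)·(-1)] = 50/63
L_4(1) = (5)·(4)·(5/2)·(-2)/[(8)·(7)·(11/2)·(1)] = -25/77
Sum: 531·(3/7) + 171·(-25/21) + 93/8·(128/99) + 195·(50/63) + 563·(-25/77) = 11

11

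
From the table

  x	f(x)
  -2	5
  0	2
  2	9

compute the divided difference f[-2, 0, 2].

f[-2,0] = (2 - 5) / (0 - (-2)) = -3/2
f[0,2] = (9 - 2) / (2 - 0) = 7/2
f[-2,0,2] = (7/2 - (-3/2)) / (2 - (-2)) = 5/4

5/4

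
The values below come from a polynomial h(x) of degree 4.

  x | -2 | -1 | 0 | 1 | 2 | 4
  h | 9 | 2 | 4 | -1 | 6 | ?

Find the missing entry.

307

The 5 known values determine h uniquely (degree ≤ 4).
Evaluate each Lagrange basis at x = 4:
L_0(4) = (5)·(4)·(3)·(2)/[(-1)·(-2)·(-3)·(-4)] = 5
L_1(4) = (6)·(4)·(3)·(2)/[(1)·(-1)·(-2)·(-3)] = -24
L_2(4) = (6)·(5)·(3)·(2)/[(2)·(1)·(-1)·(-2)] = 45
L_3(4) = (6)·(5)·(4)·(2)/[(3)·(2)·(1)·(-1)] = -40
L_4(4) = (6)·(5)·(4)·(3)/[(4)·(3)·(2)·(1)] = 15
Sum: 9·(5) + 2·(-24) + 4·(45) + (-1)·(-40) + 6·(15) = 307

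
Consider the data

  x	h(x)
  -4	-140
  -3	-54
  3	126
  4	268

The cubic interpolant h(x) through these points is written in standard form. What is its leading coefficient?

The leading coefficient equals the top divided difference h[-4,-3,3,4].
h[-4,-3] = (-54 - (-140)) / (-3 - (-4)) = 86
h[-3,3] = (126 - (-54)) / (3 - (-3)) = 30
h[3,4] = (268 - 126) / (4 - 3) = 142
h[-4,-3,3] = (30 - 86) / (3 - (-4)) = -8
h[-3,3,4] = (142 - 30) / (4 - (-3)) = 16
h[-4,-3,3,4] = (16 - (-8)) / (4 - (-4)) = 3

3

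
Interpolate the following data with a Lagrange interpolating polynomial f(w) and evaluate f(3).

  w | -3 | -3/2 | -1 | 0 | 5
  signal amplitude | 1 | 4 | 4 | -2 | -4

-6599/130

Evaluate each Lagrange basis at w = 3:
L_0(3) = (9/2)·(4)·(3)·(-2)/[(-3/2)·(-2)·(-3)·(-8)] = -3/2
L_1(3) = (6)·(4)·(3)·(-2)/[(3/2)·(-1/2)·(-3/2)·(-13/2)] = 256/13
L_2(3) = (6)·(9/2)·(3)·(-2)/[(2)·(1/2)·(-1)·(-6)] = -27
L_3(3) = (6)·(9/2)·(4)·(-2)/[(3)·(3/2)·(1)·(-5)] = 48/5
L_4(3) = (6)·(9/2)·(4)·(3)/[(8)·(13/2)·(6)·(5)] = 27/130
Sum: 1·(-3/2) + 4·(256/13) + 4·(-27) + (-2)·(48/5) + (-4)·(27/130) = -6599/130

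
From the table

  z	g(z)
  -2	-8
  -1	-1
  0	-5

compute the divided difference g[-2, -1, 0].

g[-2,-1] = (-1 - (-8)) / (-1 - (-2)) = 7
g[-1,0] = (-5 - (-1)) / (0 - (-1)) = -4
g[-2,-1,0] = (-4 - 7) / (0 - (-2)) = -11/2

-11/2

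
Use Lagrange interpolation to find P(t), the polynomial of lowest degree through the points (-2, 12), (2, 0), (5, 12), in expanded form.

L_0(t) = (t - 2)(t - 5) / [28] = (1/28)t^2 - (1/4)t + 5/14
L_1(t) = (t + 2)(t - 5) / [-12] = -(1/12)t^2 + (1/4)t + 5/6
L_2(t) = (t + 2)(t - 2) / [21] = (1/21)t^2 - 4/21
P(t) = 12·L_0 + 0·L_1 + 12·L_2
  12·L_0(t) = (3/7)t^2 - 3t + 30/7
  0·L_1(t) = 0
  12·L_2(t) = (4/7)t^2 - 16/7
Adding term by term: t^2 - 3t + 2

P(t) = t^2 - 3t + 2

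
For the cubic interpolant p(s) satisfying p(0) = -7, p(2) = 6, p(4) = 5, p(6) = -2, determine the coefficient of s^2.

-11/4

Build the Lagrange basis polynomials:
L_0(s) = (s - 2)(s - 4)(s - 6) / [-48] = -(1/48)s^3 + (1/4)s^2 - (11/12)s + 1
L_1(s) = s(s - 4)(s - 6) / [16] = (1/16)s^3 - (5/8)s^2 + (3/2)s
L_2(s) = s(s - 2)(s - 6) / [-16] = -(1/16)s^3 + (1/2)s^2 - (3/4)s
L_3(s) = s(s - 2)(s - 4) / [48] = (1/48)s^3 - (1/8)s^2 + (1/6)s
p(s) = (-7)·L_0 + 6·L_1 + 5·L_2 + (-2)·L_3
Only the coefficient of s^2 is needed; take it from each L_i and combine:
(-7)·(1/4) + 6·(-5/8) + 5·(1/2) + (-2)·(-1/8) = -11/4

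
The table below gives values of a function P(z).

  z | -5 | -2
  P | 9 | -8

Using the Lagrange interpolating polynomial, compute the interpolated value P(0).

-58/3

Evaluate each Lagrange basis at z = 0:
L_0(0) = (2)/[(-3)] = -2/3
L_1(0) = (5)/[(3)] = 5/3
Sum: 9·(-2/3) + (-8)·(5/3) = -58/3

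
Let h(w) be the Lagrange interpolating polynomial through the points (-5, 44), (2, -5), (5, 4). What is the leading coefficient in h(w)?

The leading coefficient equals the top divided difference h[-5,2,5].
h[-5,2] = (-5 - 44) / (2 - (-5)) = -7
h[2,5] = (4 - (-5)) / (5 - 2) = 3
h[-5,2,5] = (3 - (-7)) / (5 - (-5)) = 1

1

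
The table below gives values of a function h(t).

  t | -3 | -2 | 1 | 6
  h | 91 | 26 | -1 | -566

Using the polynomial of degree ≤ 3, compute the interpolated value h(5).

L_0(5) = (7)·(4)·(-1)/[(-1)·(-4)·(-9)] = 7/9
L_1(5) = (8)·(4)·(-1)/[(1)·(-3)·(-8)] = -4/3
L_2(5) = (8)·(7)·(-1)/[(4)·(3)·(-5)] = 14/15
L_3(5) = (8)·(7)·(4)/[(9)·(8)·(5)] = 28/45
Sum: 91·(7/9) + 26·(-4/3) + (-1)·(14/15) + (-566)·(28/45) = -317

-317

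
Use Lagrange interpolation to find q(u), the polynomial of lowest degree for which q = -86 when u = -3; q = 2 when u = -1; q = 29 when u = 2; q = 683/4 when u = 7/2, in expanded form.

q(u) = 4u^3 + u^2 - 4u + 1

Build the Lagrange basis polynomials:
L_0(u) = (u + 1)(u - 2)(u - 7/2) / [-65] = -(1/65)u^3 + (9/130)u^2 - (3/130)u - 7/65
L_1(u) = (u + 3)(u - 2)(u - 7/2) / [27] = (1/27)u^3 - (5/54)u^2 - (19/54)u + 7/9
L_2(u) = (u + 3)(u + 1)(u - 7/2) / [-45/2] = -(2/45)u^3 - (1/45)u^2 + (22/45)u + 7/15
L_3(u) = (u + 3)(u + 1)(u - 2) / [351/8] = (8/351)u^3 + (16/351)u^2 - (40/351)u - 16/117
q(u) = (-86)·L_0 + 2·L_1 + 29·L_2 + (683/4)·L_3
  (-86)·L_0(u) = (86/65)u^3 - (387/65)u^2 + (129/65)u + 602/65
  2·L_1(u) = (2/27)u^3 - (5/27)u^2 - (19/27)u + 14/9
  29·L_2(u) = -(58/45)u^3 - (29/45)u^2 + (638/45)u + 203/15
  (683/4)·L_3(u) = (1366/351)u^3 + (2732/351)u^2 - (6830/351)u - 2732/117
Adding term by term: 4u^3 + u^2 - 4u + 1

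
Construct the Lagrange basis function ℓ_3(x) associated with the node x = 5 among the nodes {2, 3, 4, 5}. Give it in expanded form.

ℓ_3(x) = (x - 2)(x - 3)(x - 4) / [(3)·(2)·(1)]
       = (x^3 - 9x^2 + 26x - 24) / (6)

ℓ_3(x) = (1/6)x^3 - (3/2)x^2 + (13/3)x - 4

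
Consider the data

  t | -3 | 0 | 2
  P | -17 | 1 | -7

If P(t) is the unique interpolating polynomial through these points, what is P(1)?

L_0(1) = (1)·(-1)/[(-3)·(-5)] = -1/15
L_1(1) = (4)·(-1)/[(3)·(-2)] = 2/3
L_2(1) = (4)·(1)/[(5)·(2)] = 2/5
Sum: (-17)·(-1/15) + 1·(2/3) + (-7)·(2/5) = -1

-1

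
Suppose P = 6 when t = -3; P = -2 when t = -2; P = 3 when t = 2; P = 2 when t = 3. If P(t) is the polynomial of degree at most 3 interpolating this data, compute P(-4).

L_0(-4) = (-2)·(-6)·(-7)/[(-1)·(-5)·(-6)] = 14/5
L_1(-4) = (-1)·(-6)·(-7)/[(1)·(-4)·(-5)] = -21/10
L_2(-4) = (-1)·(-2)·(-7)/[(5)·(4)·(-1)] = 7/10
L_3(-4) = (-1)·(-2)·(-6)/[(6)·(5)·(1)] = -2/5
Sum: 6·(14/5) + (-2)·(-21/10) + 3·(7/10) + 2·(-2/5) = 223/10

223/10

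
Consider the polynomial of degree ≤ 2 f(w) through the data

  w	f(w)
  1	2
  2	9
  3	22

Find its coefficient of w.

-2

L_0(w) = (w - 2)(w - 3) / [2] = (1/2)w^2 - (5/2)w + 3
L_1(w) = (w - 1)(w - 3) / [-1] = -w^2 + 4w - 3
L_2(w) = (w - 1)(w - 2) / [2] = (1/2)w^2 - (3/2)w + 1
f(w) = 2·L_0 + 9·L_1 + 22·L_2
Only the coefficient of w is needed; take it from each L_i and combine:
2·(-5/2) + 9·(4) + 22·(-3/2) = -2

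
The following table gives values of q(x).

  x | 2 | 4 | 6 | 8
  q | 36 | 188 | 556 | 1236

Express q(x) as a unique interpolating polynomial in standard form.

q(x) = 2x^3 + 3x^2 + 2x + 4

Build the Lagrange basis polynomials:
L_0(x) = (x - 4)(x - 6)(x - 8) / [-48] = -(1/48)x^3 + (3/8)x^2 - (13/6)x + 4
L_1(x) = (x - 2)(x - 6)(x - 8) / [16] = (1/16)x^3 - x^2 + (19/4)x - 6
L_2(x) = (x - 2)(x - 4)(x - 8) / [-16] = -(1/16)x^3 + (7/8)x^2 - (7/2)x + 4
L_3(x) = (x - 2)(x - 4)(x - 6) / [48] = (1/48)x^3 - (1/4)x^2 + (11/12)x - 1
q(x) = 36·L_0 + 188·L_1 + 556·L_2 + 1236·L_3
  36·L_0(x) = -(3/4)x^3 + (27/2)x^2 - 78x + 144
  188·L_1(x) = (47/4)x^3 - 188x^2 + 893x - 1128
  556·L_2(x) = -(139/4)x^3 + (973/2)x^2 - 1946x + 2224
  1236·L_3(x) = (103/4)x^3 - 309x^2 + 1133x - 1236
Adding term by term: 2x^3 + 3x^2 + 2x + 4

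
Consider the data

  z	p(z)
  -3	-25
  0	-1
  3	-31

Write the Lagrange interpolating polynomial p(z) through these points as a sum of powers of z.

Build the Lagrange basis polynomials:
L_0(z) = z(z - 3) / [18] = (1/18)z^2 - (1/6)z
L_1(z) = (z + 3)(z - 3) / [-9] = -(1/9)z^2 + 1
L_2(z) = (z + 3)z / [18] = (1/18)z^2 + (1/6)z
p(z) = (-25)·L_0 + (-1)·L_1 + (-31)·L_2
  (-25)·L_0(z) = -(25/18)z^2 + (25/6)z
  (-1)·L_1(z) = (1/9)z^2 - 1
  (-31)·L_2(z) = -(31/18)z^2 - (31/6)z
Adding term by term: -3z^2 - z - 1

p(z) = -3z^2 - z - 1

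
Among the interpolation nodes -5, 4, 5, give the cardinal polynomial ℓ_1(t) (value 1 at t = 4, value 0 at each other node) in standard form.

ℓ_1(t) = (t + 5)(t - 5) / [(9)·(-1)]
       = (t^2 - 25) / (-9)

ℓ_1(t) = -(1/9)t^2 + 25/9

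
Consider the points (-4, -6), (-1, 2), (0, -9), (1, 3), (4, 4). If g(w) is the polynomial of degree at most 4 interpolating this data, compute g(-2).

Evaluate each Lagrange basis at w = -2:
L_0(-2) = (-1)·(-2)·(-3)·(-6)/[(-3)·(-4)·(-5)·(-8)] = 3/40
L_1(-2) = (2)·(-2)·(-3)·(-6)/[(3)·(-1)·(-2)·(-5)] = 12/5
L_2(-2) = (2)·(-1)·(-3)·(-6)/[(4)·(1)·(-1)·(-4)] = -9/4
L_3(-2) = (2)·(-1)·(-2)·(-6)/[(5)·(2)·(1)·(-3)] = 4/5
L_4(-2) = (2)·(-1)·(-2)·(-3)/[(8)·(5)·(4)·(3)] = -1/40
Sum: (-6)·(3/40) + 2·(12/5) + (-9)·(-9/4) + 3·(4/5) + 4·(-1/40) = 269/10

269/10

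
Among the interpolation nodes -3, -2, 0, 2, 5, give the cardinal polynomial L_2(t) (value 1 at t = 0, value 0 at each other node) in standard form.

L_2(t) = (t + 3)(t + 2)(t - 2)(t - 5) / [(3)·(2)·(-2)·(-5)]
       = (t^4 - 2t^3 - 19t^2 + 8t + 60) / (60)

L_2(t) = (1/60)t^4 - (1/30)t^3 - (19/60)t^2 + (2/15)t + 1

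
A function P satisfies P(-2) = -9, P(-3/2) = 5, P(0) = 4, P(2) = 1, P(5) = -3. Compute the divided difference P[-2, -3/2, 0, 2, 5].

-97/195

P[-2,-3/2] = (5 - (-9)) / (-3/2 - (-2)) = 28
P[-3/2,0] = (4 - 5) / (0 - (-3/2)) = -2/3
P[0,2] = (1 - 4) / (2 - 0) = -3/2
P[2,5] = (-3 - 1) / (5 - 2) = -4/3
P[-2,-3/2,0] = (-2/3 - 28) / (0 - (-2)) = -43/3
P[-3/2,0,2] = (-3/2 - (-2/3)) / (2 - (-3/2)) = -5/21
P[0,2,5] = (-4/3 - (-3/2)) / (5 - 0) = 1/30
P[-2,-3/2,0,2] = (-5/21 - (-43/3)) / (2 - (-2)) = 74/21
P[-3/2,0,2,5] = (1/30 - (-5/21)) / (5 - (-3/2)) = 19/455
P[-2,-3/2,0,2,5] = (19/455 - 74/21) / (5 - (-2)) = -97/195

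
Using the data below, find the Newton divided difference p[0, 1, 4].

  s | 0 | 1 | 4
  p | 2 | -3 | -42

p[0,1] = (-3 - 2) / (1 - 0) = -5
p[1,4] = (-42 - (-3)) / (4 - 1) = -13
p[0,1,4] = (-13 - (-5)) / (4 - 0) = -2

-2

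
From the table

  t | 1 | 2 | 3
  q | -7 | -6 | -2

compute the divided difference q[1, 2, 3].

q[1,2] = (-6 - (-7)) / (2 - 1) = 1
q[2,3] = (-2 - (-6)) / (3 - 2) = 4
q[1,2,3] = (4 - 1) / (3 - 1) = 3/2

3/2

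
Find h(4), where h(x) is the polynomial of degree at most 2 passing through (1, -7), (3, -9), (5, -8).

-71/8

L_0(4) = (1)·(-1)/[(-2)·(-4)] = -1/8
L_1(4) = (3)·(-1)/[(2)·(-2)] = 3/4
L_2(4) = (3)·(1)/[(4)·(2)] = 3/8
Sum: (-7)·(-1/8) + (-9)·(3/4) + (-8)·(3/8) = -71/8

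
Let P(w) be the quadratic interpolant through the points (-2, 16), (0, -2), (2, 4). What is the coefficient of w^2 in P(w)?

3

The leading coefficient equals the top divided difference P[-2,0,2].
P[-2,0] = (-2 - 16) / (0 - (-2)) = -9
P[0,2] = (4 - (-2)) / (2 - 0) = 3
P[-2,0,2] = (3 - (-9)) / (2 - (-2)) = 3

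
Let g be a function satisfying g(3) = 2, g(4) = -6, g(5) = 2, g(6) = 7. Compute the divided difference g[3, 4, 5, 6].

-19/6

g[3,4] = (-6 - 2) / (4 - 3) = -8
g[4,5] = (2 - (-6)) / (5 - 4) = 8
g[5,6] = (7 - 2) / (6 - 5) = 5
g[3,4,5] = (8 - (-8)) / (5 - 3) = 8
g[4,5,6] = (5 - 8) / (6 - 4) = -3/2
g[3,4,5,6] = (-3/2 - 8) / (6 - 3) = -19/6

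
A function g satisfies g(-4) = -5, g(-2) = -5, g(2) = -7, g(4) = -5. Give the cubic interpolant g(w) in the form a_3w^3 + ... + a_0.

Newton's divided differences:
g[-4,-2] = (-5 - (-5)) / (-2 - (-4)) = 0
g[-2,2] = (-7 - (-5)) / (2 - (-2)) = -1/2
g[2,4] = (-5 - (-7)) / (4 - 2) = 1
g[-4,-2,2] = (-1/2 - 0) / (2 - (-4)) = -1/12
g[-2,2,4] = (1 - (-1/2)) / (4 - (-2)) = 1/4
g[-4,-2,2,4] = (1/4 - (-1/12)) / (4 - (-4)) = 1/24
g(w) = -5 + (-1/12)·(w + 4)(w + 2) + (1/24)·(w + 4)(w + 2)(w - 2)
Expanding: g(w) = (1/24)w^3 + (1/12)w^2 - (2/3)w - 19/3

g(w) = (1/24)w^3 + (1/12)w^2 - (2/3)w - 19/3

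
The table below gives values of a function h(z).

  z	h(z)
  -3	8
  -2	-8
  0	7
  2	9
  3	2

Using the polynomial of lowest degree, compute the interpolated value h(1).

L_0(1) = (3)·(1)·(-1)·(-2)/[(-1)·(-3)·(-5)·(-6)] = 1/15
L_1(1) = (4)·(1)·(-1)·(-2)/[(1)·(-2)·(-4)·(-5)] = -1/5
L_2(1) = (4)·(3)·(-1)·(-2)/[(3)·(2)·(-2)·(-3)] = 2/3
L_3(1) = (4)·(3)·(1)·(-2)/[(5)·(4)·(2)·(-1)] = 3/5
L_4(1) = (4)·(3)·(1)·(-1)/[(6)·(5)·(3)·(1)] = -2/15
Sum: 8·(1/15) + (-8)·(-1/5) + 7·(2/3) + 9·(3/5) + 2·(-2/15) = 179/15

179/15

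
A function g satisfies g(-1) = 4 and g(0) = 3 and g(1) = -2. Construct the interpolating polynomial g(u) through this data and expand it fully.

Newton's divided differences:
g[-1,0] = (3 - 4) / (0 - (-1)) = -1
g[0,1] = (-2 - 3) / (1 - 0) = -5
g[-1,0,1] = (-5 - (-1)) / (1 - (-1)) = -2
g(u) = 4 + (-1)·(u + 1) + (-2)·(u + 1)u
Expanding: g(u) = -2u^2 - 3u + 3

g(u) = -2u^2 - 3u + 3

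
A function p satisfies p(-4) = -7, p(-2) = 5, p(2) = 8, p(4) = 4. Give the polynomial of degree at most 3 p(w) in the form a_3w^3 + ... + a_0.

L_0(w) = (w + 2)(w - 2)(w - 4) / [-96] = -(1/96)w^3 + (1/24)w^2 + (1/24)w - 1/6
L_1(w) = (w + 4)(w - 2)(w - 4) / [48] = (1/48)w^3 - (1/24)w^2 - (1/3)w + 2/3
L_2(w) = (w + 4)(w + 2)(w - 4) / [-48] = -(1/48)w^3 - (1/24)w^2 + (1/3)w + 2/3
L_3(w) = (w + 4)(w + 2)(w - 2) / [96] = (1/96)w^3 + (1/24)w^2 - (1/24)w - 1/6
p(w) = (-7)·L_0 + 5·L_1 + 8·L_2 + 4·L_3
  (-7)·L_0(w) = (7/96)w^3 - (7/24)w^2 - (7/24)w + 7/6
  5·L_1(w) = (5/48)w^3 - (5/24)w^2 - (5/3)w + 10/3
  8·L_2(w) = -(1/6)w^3 - (1/3)w^2 + (8/3)w + 16/3
  4·L_3(w) = (1/24)w^3 + (1/6)w^2 - (1/6)w - 2/3
Adding term by term: (5/96)w^3 - (2/3)w^2 + (13/24)w + 55/6

p(w) = (5/96)w^3 - (2/3)w^2 + (13/24)w + 55/6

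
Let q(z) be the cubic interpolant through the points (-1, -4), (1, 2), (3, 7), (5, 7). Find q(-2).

-49/8

Using Newton's divided-difference form:
q[-1,1] = (2 - (-4)) / (1 - (-1)) = 3
q[1,3] = (7 - 2) / (3 - 1) = 5/2
q[3,5] = (7 - 7) / (5 - 3) = 0
q[-1,1,3] = (5/2 - 3) / (3 - (-1)) = -1/8
q[1,3,5] = (0 - 5/2) / (5 - 1) = -5/8
q[-1,1,3,5] = (-5/8 - (-1/8)) / (5 - (-1)) = -1/12
q(-2) = -4 + 3·(-1) + (-1/8)·(-1)·(-3) + (-1/12)·(-1)·(-3)·(-5) = -49/8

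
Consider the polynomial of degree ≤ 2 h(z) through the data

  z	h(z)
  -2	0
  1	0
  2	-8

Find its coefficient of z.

L_0(z) = (z - 1)(z - 2) / [12] = (1/12)z^2 - (1/4)z + 1/6
L_1(z) = (z + 2)(z - 2) / [-3] = -(1/3)z^2 + 4/3
L_2(z) = (z + 2)(z - 1) / [4] = (1/4)z^2 + (1/4)z - 1/2
h(z) = 0·L_0 + 0·L_1 + (-8)·L_2
Only the coefficient of z is needed; take it from each L_i and combine:
0·(-1/4) + 0·(0) + (-8)·(1/4) = -2

-2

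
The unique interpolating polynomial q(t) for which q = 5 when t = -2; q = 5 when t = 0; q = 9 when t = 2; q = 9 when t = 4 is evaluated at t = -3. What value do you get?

9

Evaluate each Lagrange basis at t = -3:
L_0(-3) = (-3)·(-5)·(-7)/[(-2)·(-4)·(-6)] = 35/16
L_1(-3) = (-1)·(-5)·(-7)/[(2)·(-2)·(-4)] = -35/16
L_2(-3) = (-1)·(-3)·(-7)/[(4)·(2)·(-2)] = 21/16
L_3(-3) = (-1)·(-3)·(-5)/[(6)·(4)·(2)] = -5/16
Sum: 5·(35/16) + 5·(-35/16) + 9·(21/16) + 9·(-5/16) = 9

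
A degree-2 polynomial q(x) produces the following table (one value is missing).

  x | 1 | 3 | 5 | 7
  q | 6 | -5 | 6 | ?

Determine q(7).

39

The 3 known values determine q uniquely (degree ≤ 2).
Evaluate each Lagrange basis at x = 7:
L_0(7) = (4)·(2)/[(-2)·(-4)] = 1
L_1(7) = (6)·(2)/[(2)·(-2)] = -3
L_2(7) = (6)·(4)/[(4)·(2)] = 3
Sum: 6·(1) + (-5)·(-3) + 6·(3) = 39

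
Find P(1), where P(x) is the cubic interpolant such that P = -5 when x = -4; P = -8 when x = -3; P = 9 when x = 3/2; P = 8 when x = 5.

Using Newton's divided-difference form:
P[-4,-3] = (-8 - (-5)) / (-3 - (-4)) = -3
P[-3,3/2] = (9 - (-8)) / (3/2 - (-3)) = 34/9
P[3/2,5] = (8 - 9) / (5 - 3/2) = -2/7
P[-4,-3,3/2] = (34/9 - (-3)) / (3/2 - (-4)) = 122/99
P[-3,3/2,5] = (-2/7 - 34/9) / (5 - (-3)) = -32/63
P[-4,-3,3/2,5] = (-32/63 - 122/99) / (5 - (-4)) = -134/693
P(1) = -5 + (-3)·(5) + (122/99)·(5)·(4) + (-134/693)·(5)·(4)·(-1/2) = 1520/231

1520/231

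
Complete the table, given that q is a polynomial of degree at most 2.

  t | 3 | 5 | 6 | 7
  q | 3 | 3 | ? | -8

-9/8

The 3 known values determine q uniquely (degree ≤ 2).
L_0(6) = (1)·(-1)/[(-2)·(-4)] = -1/8
L_1(6) = (3)·(-1)/[(2)·(-2)] = 3/4
L_2(6) = (3)·(1)/[(4)·(2)] = 3/8
Sum: 3·(-1/8) + 3·(3/4) + (-8)·(3/8) = -9/8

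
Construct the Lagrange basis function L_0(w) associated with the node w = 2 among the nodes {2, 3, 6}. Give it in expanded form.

L_0(w) = (1/4)w^2 - (9/4)w + 9/2

L_0(w) = (w - 3)(w - 6) / [(-1)·(-4)]
       = (w^2 - 9w + 18) / (4)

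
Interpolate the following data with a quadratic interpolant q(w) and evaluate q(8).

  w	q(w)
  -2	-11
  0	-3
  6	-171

-291

Evaluate each Lagrange basis at w = 8:
L_0(8) = (8)·(2)/[(-2)·(-8)] = 1
L_1(8) = (10)·(2)/[(2)·(-6)] = -5/3
L_2(8) = (10)·(8)/[(8)·(6)] = 5/3
Sum: (-11)·(1) + (-3)·(-5/3) + (-171)·(5/3) = -291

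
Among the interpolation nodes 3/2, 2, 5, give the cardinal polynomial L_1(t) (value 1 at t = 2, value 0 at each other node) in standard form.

L_1(t) = -(2/3)t^2 + (13/3)t - 5

L_1(t) = (t - 3/2)(t - 5) / [(1/2)·(-3)]
       = (t^2 - (13/2)t + 15/2) / (-3/2)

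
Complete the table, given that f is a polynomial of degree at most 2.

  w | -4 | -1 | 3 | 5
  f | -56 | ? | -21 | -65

The 3 known values determine f uniquely (degree ≤ 2).
L_0(-1) = (-4)·(-6)/[(-7)·(-9)] = 8/21
L_1(-1) = (3)·(-6)/[(7)·(-2)] = 9/7
L_2(-1) = (3)·(-4)/[(9)·(2)] = -2/3
Sum: (-56)·(8/21) + (-21)·(9/7) + (-65)·(-2/3) = -5

-5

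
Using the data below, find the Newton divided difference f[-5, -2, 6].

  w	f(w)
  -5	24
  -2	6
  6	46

1

f[-5,-2] = (6 - 24) / (-2 - (-5)) = -6
f[-2,6] = (46 - 6) / (6 - (-2)) = 5
f[-5,-2,6] = (5 - (-6)) / (6 - (-5)) = 1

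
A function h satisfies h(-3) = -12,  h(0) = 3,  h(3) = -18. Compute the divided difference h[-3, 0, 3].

-2

h[-3,0] = (3 - (-12)) / (0 - (-3)) = 5
h[0,3] = (-18 - 3) / (3 - 0) = -7
h[-3,0,3] = (-7 - 5) / (3 - (-3)) = -2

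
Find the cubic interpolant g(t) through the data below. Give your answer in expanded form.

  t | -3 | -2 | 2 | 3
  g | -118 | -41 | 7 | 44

g(t) = 3t^3 - 4t^2 - 1

Build the Lagrange basis polynomials:
L_0(t) = (t + 2)(t - 2)(t - 3) / [-30] = -(1/30)t^3 + (1/10)t^2 + (2/15)t - 2/5
L_1(t) = (t + 3)(t - 2)(t - 3) / [20] = (1/20)t^3 - (1/10)t^2 - (9/20)t + 9/10
L_2(t) = (t + 3)(t + 2)(t - 3) / [-20] = -(1/20)t^3 - (1/10)t^2 + (9/20)t + 9/10
L_3(t) = (t + 3)(t + 2)(t - 2) / [30] = (1/30)t^3 + (1/10)t^2 - (2/15)t - 2/5
g(t) = (-118)·L_0 + (-41)·L_1 + 7·L_2 + 44·L_3
  (-118)·L_0(t) = (59/15)t^3 - (59/5)t^2 - (236/15)t + 236/5
  (-41)·L_1(t) = -(41/20)t^3 + (41/10)t^2 + (369/20)t - 369/10
  7·L_2(t) = -(7/20)t^3 - (7/10)t^2 + (63/20)t + 63/10
  44·L_3(t) = (22/15)t^3 + (22/5)t^2 - (88/15)t - 88/5
Adding term by term: 3t^3 - 4t^2 - 1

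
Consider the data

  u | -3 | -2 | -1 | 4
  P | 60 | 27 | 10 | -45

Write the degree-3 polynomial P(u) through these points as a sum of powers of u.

L_0(u) = (u + 2)(u + 1)(u - 4) / [-14] = -(1/14)u^3 + (1/14)u^2 + (5/7)u + 4/7
L_1(u) = (u + 3)(u + 1)(u - 4) / [6] = (1/6)u^3 - (13/6)u - 2
L_2(u) = (u + 3)(u + 2)(u - 4) / [-10] = -(1/10)u^3 - (1/10)u^2 + (7/5)u + 12/5
L_3(u) = (u + 3)(u + 2)(u + 1) / [210] = (1/210)u^3 + (1/35)u^2 + (11/210)u + 1/35
P(u) = 60·L_0 + 27·L_1 + 10·L_2 + (-45)·L_3
  60·L_0(u) = -(30/7)u^3 + (30/7)u^2 + (300/7)u + 240/7
  27·L_1(u) = (9/2)u^3 - (117/2)u - 54
  10·L_2(u) = -u^3 - u^2 + 14u + 24
  (-45)·L_3(u) = -(3/14)u^3 - (9/7)u^2 - (33/14)u - 9/7
Adding term by term: -u^3 + 2u^2 - 4u + 3

P(u) = -u^3 + 2u^2 - 4u + 3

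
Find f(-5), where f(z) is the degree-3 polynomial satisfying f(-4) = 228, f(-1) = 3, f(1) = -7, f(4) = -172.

431

L_0(-5) = (-4)·(-6)·(-9)/[(-3)·(-5)·(-8)] = 9/5
L_1(-5) = (-1)·(-6)·(-9)/[(3)·(-2)·(-5)] = -9/5
L_2(-5) = (-1)·(-4)·(-9)/[(5)·(2)·(-3)] = 6/5
L_3(-5) = (-1)·(-4)·(-6)/[(8)·(5)·(3)] = -1/5
Sum: 228·(9/5) + 3·(-9/5) + (-7)·(6/5) + (-172)·(-1/5) = 431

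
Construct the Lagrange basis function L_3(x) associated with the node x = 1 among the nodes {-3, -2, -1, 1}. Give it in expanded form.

L_3(x) = (1/24)x^3 + (1/4)x^2 + (11/24)x + 1/4

L_3(x) = (x + 3)(x + 2)(x + 1) / [(4)·(3)·(2)]
       = (x^3 + 6x^2 + 11x + 6) / (24)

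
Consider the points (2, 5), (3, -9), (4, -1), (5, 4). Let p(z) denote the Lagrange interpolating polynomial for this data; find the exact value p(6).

L_0(6) = (3)·(2)·(1)/[(-1)·(-2)·(-3)] = -1
L_1(6) = (4)·(2)·(1)/[(1)·(-1)·(-2)] = 4
L_2(6) = (4)·(3)·(1)/[(2)·(1)·(-1)] = -6
L_3(6) = (4)·(3)·(2)/[(3)·(2)·(1)] = 4
Sum: 5·(-1) + (-9)·(4) + (-1)·(-6) + 4·(4) = -19

-19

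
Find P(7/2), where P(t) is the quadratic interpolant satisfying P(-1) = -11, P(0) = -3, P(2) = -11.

Evaluate each Lagrange basis at t = 7/2:
L_0(7/2) = (7/2)·(3/2)/[(-1)·(-3)] = 7/4
L_1(7/2) = (9/2)·(3/2)/[(1)·(-2)] = -27/8
L_2(7/2) = (9/2)·(7/2)/[(3)·(2)] = 21/8
Sum: (-11)·(7/4) + (-3)·(-27/8) + (-11)·(21/8) = -38

-38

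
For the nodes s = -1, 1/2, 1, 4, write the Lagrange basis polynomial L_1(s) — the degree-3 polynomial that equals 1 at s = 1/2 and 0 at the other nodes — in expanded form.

L_1(s) = (s + 1)(s - 1)(s - 4) / [(3/2)·(-1/2)·(-7/2)]
       = (s^3 - 4s^2 - s + 4) / (21/8)

L_1(s) = (8/21)s^3 - (32/21)s^2 - (8/21)s + 32/21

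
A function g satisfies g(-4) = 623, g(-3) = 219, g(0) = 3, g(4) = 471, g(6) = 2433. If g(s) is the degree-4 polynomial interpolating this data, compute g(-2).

57

Evaluate each Lagrange basis at s = -2:
L_0(-2) = (1)·(-2)·(-6)·(-8)/[(-1)·(-4)·(-8)·(-10)] = -3/10
L_1(-2) = (2)·(-2)·(-6)·(-8)/[(1)·(-3)·(-7)·(-9)] = 64/63
L_2(-2) = (2)·(1)·(-6)·(-8)/[(4)·(3)·(-4)·(-6)] = 1/3
L_3(-2) = (2)·(1)·(-2)·(-8)/[(8)·(7)·(4)·(-2)] = -1/14
L_4(-2) = (2)·(1)·(-2)·(-6)/[(10)·(9)·(6)·(2)] = 1/45
Sum: 623·(-3/10) + 219·(64/63) + 3·(1/3) + 471·(-1/14) + 2433·(1/45) = 57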